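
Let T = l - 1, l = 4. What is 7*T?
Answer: 21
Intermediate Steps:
T = 3 (T = 4 - 1 = 3)
7*T = 7*3 = 21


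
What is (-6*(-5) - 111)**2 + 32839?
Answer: 39400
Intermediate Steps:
(-6*(-5) - 111)**2 + 32839 = (-2*(-15) - 111)**2 + 32839 = (30 - 111)**2 + 32839 = (-81)**2 + 32839 = 6561 + 32839 = 39400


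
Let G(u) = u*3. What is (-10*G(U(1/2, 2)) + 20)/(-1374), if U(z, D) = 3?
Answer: 35/687 ≈ 0.050946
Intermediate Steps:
G(u) = 3*u
(-10*G(U(1/2, 2)) + 20)/(-1374) = (-30*3 + 20)/(-1374) = (-10*9 + 20)*(-1/1374) = (-90 + 20)*(-1/1374) = -70*(-1/1374) = 35/687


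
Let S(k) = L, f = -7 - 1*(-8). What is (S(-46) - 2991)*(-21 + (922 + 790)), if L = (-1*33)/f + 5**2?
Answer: -5071309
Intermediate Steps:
f = 1 (f = -7 + 8 = 1)
L = -8 (L = -1*33/1 + 5**2 = -33*1 + 25 = -33 + 25 = -8)
S(k) = -8
(S(-46) - 2991)*(-21 + (922 + 790)) = (-8 - 2991)*(-21 + (922 + 790)) = -2999*(-21 + 1712) = -2999*1691 = -5071309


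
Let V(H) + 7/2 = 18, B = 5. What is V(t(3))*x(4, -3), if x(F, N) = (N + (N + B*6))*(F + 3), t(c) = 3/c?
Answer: 2436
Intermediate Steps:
V(H) = 29/2 (V(H) = -7/2 + 18 = 29/2)
x(F, N) = (3 + F)*(30 + 2*N) (x(F, N) = (N + (N + 5*6))*(F + 3) = (N + (N + 30))*(3 + F) = (N + (30 + N))*(3 + F) = (30 + 2*N)*(3 + F) = (3 + F)*(30 + 2*N))
V(t(3))*x(4, -3) = 29*(90 + 6*(-3) + 30*4 + 2*4*(-3))/2 = 29*(90 - 18 + 120 - 24)/2 = (29/2)*168 = 2436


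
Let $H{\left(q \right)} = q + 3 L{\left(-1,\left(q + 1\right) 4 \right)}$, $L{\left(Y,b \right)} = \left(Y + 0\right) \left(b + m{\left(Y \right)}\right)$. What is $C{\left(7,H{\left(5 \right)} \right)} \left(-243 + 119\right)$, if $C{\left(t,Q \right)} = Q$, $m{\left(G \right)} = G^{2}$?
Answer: $8680$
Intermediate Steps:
$L{\left(Y,b \right)} = Y \left(b + Y^{2}\right)$ ($L{\left(Y,b \right)} = \left(Y + 0\right) \left(b + Y^{2}\right) = Y \left(b + Y^{2}\right)$)
$H{\left(q \right)} = -15 - 11 q$ ($H{\left(q \right)} = q + 3 \left(- (\left(q + 1\right) 4 + \left(-1\right)^{2})\right) = q + 3 \left(- (\left(1 + q\right) 4 + 1)\right) = q + 3 \left(- (\left(4 + 4 q\right) + 1)\right) = q + 3 \left(- (5 + 4 q)\right) = q + 3 \left(-5 - 4 q\right) = q - \left(15 + 12 q\right) = -15 - 11 q$)
$C{\left(7,H{\left(5 \right)} \right)} \left(-243 + 119\right) = \left(-15 - 55\right) \left(-243 + 119\right) = \left(-15 - 55\right) \left(-124\right) = \left(-70\right) \left(-124\right) = 8680$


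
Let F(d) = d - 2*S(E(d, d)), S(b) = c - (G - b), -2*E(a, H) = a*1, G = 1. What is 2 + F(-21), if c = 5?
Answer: -48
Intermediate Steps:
E(a, H) = -a/2
S(b) = 4 + b (S(b) = 5 - (1 - b) = 5 + (-1 + b) = 4 + b)
F(d) = -8 + 2*d (F(d) = d - 2*(4 - d/2) = d + (-8 + d) = -8 + 2*d)
2 + F(-21) = 2 + (-8 + 2*(-21)) = 2 + (-8 - 42) = 2 - 50 = -48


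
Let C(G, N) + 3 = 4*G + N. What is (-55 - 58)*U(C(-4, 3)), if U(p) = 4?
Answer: -452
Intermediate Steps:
C(G, N) = -3 + N + 4*G (C(G, N) = -3 + (4*G + N) = -3 + (N + 4*G) = -3 + N + 4*G)
(-55 - 58)*U(C(-4, 3)) = (-55 - 58)*4 = -113*4 = -452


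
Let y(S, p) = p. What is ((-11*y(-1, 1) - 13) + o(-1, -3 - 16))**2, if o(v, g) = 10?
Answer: 196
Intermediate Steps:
((-11*y(-1, 1) - 13) + o(-1, -3 - 16))**2 = ((-11*1 - 13) + 10)**2 = ((-11 - 13) + 10)**2 = (-24 + 10)**2 = (-14)**2 = 196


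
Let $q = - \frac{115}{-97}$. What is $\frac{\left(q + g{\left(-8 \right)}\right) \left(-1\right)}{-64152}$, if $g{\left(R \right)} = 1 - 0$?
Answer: $\frac{53}{1555686} \approx 3.4069 \cdot 10^{-5}$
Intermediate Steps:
$g{\left(R \right)} = 1$ ($g{\left(R \right)} = 1 + 0 = 1$)
$q = \frac{115}{97}$ ($q = \left(-115\right) \left(- \frac{1}{97}\right) = \frac{115}{97} \approx 1.1856$)
$\frac{\left(q + g{\left(-8 \right)}\right) \left(-1\right)}{-64152} = \frac{\left(\frac{115}{97} + 1\right) \left(-1\right)}{-64152} = \frac{212}{97} \left(-1\right) \left(- \frac{1}{64152}\right) = \left(- \frac{212}{97}\right) \left(- \frac{1}{64152}\right) = \frac{53}{1555686}$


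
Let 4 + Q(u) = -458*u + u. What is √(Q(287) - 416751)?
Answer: I*√547914 ≈ 740.21*I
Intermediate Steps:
Q(u) = -4 - 457*u (Q(u) = -4 + (-458*u + u) = -4 - 457*u)
√(Q(287) - 416751) = √((-4 - 457*287) - 416751) = √((-4 - 131159) - 416751) = √(-131163 - 416751) = √(-547914) = I*√547914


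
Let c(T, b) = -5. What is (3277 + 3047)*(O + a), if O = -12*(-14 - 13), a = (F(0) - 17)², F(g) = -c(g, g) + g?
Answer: 2959632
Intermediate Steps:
F(g) = 5 + g (F(g) = -1*(-5) + g = 5 + g)
a = 144 (a = ((5 + 0) - 17)² = (5 - 17)² = (-12)² = 144)
O = 324 (O = -12*(-27) = 324)
(3277 + 3047)*(O + a) = (3277 + 3047)*(324 + 144) = 6324*468 = 2959632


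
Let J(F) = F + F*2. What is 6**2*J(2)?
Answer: 216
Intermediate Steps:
J(F) = 3*F (J(F) = F + 2*F = 3*F)
6**2*J(2) = 6**2*(3*2) = 36*6 = 216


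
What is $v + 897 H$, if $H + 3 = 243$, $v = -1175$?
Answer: $214105$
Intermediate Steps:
$H = 240$ ($H = -3 + 243 = 240$)
$v + 897 H = -1175 + 897 \cdot 240 = -1175 + 215280 = 214105$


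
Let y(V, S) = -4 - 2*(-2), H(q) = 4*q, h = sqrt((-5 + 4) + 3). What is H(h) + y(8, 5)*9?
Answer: 4*sqrt(2) ≈ 5.6569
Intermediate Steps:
h = sqrt(2) (h = sqrt(-1 + 3) = sqrt(2) ≈ 1.4142)
y(V, S) = 0 (y(V, S) = -4 + 4 = 0)
H(h) + y(8, 5)*9 = 4*sqrt(2) + 0*9 = 4*sqrt(2) + 0 = 4*sqrt(2)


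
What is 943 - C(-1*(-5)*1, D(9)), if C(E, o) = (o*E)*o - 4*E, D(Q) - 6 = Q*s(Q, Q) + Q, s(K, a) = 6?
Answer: -22842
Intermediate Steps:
D(Q) = 6 + 7*Q (D(Q) = 6 + (Q*6 + Q) = 6 + (6*Q + Q) = 6 + 7*Q)
C(E, o) = -4*E + E*o**2 (C(E, o) = (E*o)*o - 4*E = E*o**2 - 4*E = -4*E + E*o**2)
943 - C(-1*(-5)*1, D(9)) = 943 - -1*(-5)*1*(-4 + (6 + 7*9)**2) = 943 - 5*1*(-4 + (6 + 63)**2) = 943 - 5*(-4 + 69**2) = 943 - 5*(-4 + 4761) = 943 - 5*4757 = 943 - 1*23785 = 943 - 23785 = -22842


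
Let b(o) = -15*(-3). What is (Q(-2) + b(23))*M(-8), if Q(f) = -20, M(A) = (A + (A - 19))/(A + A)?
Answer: 875/16 ≈ 54.688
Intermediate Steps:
M(A) = (-19 + 2*A)/(2*A) (M(A) = (A + (-19 + A))/((2*A)) = (-19 + 2*A)*(1/(2*A)) = (-19 + 2*A)/(2*A))
b(o) = 45
(Q(-2) + b(23))*M(-8) = (-20 + 45)*((-19/2 - 8)/(-8)) = 25*(-1/8*(-35/2)) = 25*(35/16) = 875/16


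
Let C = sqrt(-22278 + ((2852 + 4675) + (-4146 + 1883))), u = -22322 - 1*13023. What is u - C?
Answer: -35345 - I*sqrt(17014) ≈ -35345.0 - 130.44*I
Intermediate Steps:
u = -35345 (u = -22322 - 13023 = -35345)
C = I*sqrt(17014) (C = sqrt(-22278 + (7527 - 2263)) = sqrt(-22278 + 5264) = sqrt(-17014) = I*sqrt(17014) ≈ 130.44*I)
u - C = -35345 - I*sqrt(17014)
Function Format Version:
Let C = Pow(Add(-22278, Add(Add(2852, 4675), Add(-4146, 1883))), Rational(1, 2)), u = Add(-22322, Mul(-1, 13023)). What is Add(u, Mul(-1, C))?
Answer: Add(-35345, Mul(-1, I, Pow(17014, Rational(1, 2)))) ≈ Add(-35345., Mul(-130.44, I))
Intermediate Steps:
u = -35345 (u = Add(-22322, -13023) = -35345)
C = Mul(I, Pow(17014, Rational(1, 2))) (C = Pow(Add(-22278, Add(7527, -2263)), Rational(1, 2)) = Pow(Add(-22278, 5264), Rational(1, 2)) = Pow(-17014, Rational(1, 2)) = Mul(I, Pow(17014, Rational(1, 2))) ≈ Mul(130.44, I))
Add(u, Mul(-1, C)) = Add(-35345, Mul(-1, Mul(I, Pow(17014, Rational(1, 2))))) = Add(-35345, Mul(-1, I, Pow(17014, Rational(1, 2))))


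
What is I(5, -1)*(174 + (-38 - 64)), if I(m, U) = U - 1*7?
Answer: -576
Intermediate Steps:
I(m, U) = -7 + U (I(m, U) = U - 7 = -7 + U)
I(5, -1)*(174 + (-38 - 64)) = (-7 - 1)*(174 + (-38 - 64)) = -8*(174 - 102) = -8*72 = -576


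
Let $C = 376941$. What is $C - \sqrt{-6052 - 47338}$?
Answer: $376941 - i \sqrt{53390} \approx 3.7694 \cdot 10^{5} - 231.06 i$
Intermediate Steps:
$C - \sqrt{-6052 - 47338} = 376941 - \sqrt{-6052 - 47338} = 376941 - \sqrt{-53390} = 376941 - i \sqrt{53390}$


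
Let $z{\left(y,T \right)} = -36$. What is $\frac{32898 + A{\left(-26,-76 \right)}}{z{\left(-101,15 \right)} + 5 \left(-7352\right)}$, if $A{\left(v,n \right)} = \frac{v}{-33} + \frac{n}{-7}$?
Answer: $- \frac{1900532}{2124969} \approx -0.89438$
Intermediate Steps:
$A{\left(v,n \right)} = - \frac{n}{7} - \frac{v}{33}$ ($A{\left(v,n \right)} = v \left(- \frac{1}{33}\right) + n \left(- \frac{1}{7}\right) = - \frac{v}{33} - \frac{n}{7} = - \frac{n}{7} - \frac{v}{33}$)
$\frac{32898 + A{\left(-26,-76 \right)}}{z{\left(-101,15 \right)} + 5 \left(-7352\right)} = \frac{32898 - - \frac{2690}{231}}{-36 + 5 \left(-7352\right)} = \frac{32898 + \left(\frac{76}{7} + \frac{26}{33}\right)}{-36 - 36760} = \frac{32898 + \frac{2690}{231}}{-36796} = \frac{7602128}{231} \left(- \frac{1}{36796}\right) = - \frac{1900532}{2124969}$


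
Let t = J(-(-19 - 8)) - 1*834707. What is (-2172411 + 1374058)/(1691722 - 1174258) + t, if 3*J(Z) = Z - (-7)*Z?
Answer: -431894363993/517464 ≈ -8.3464e+5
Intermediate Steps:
J(Z) = 8*Z/3 (J(Z) = (Z - (-7)*Z)/3 = (Z + 7*Z)/3 = (8*Z)/3 = 8*Z/3)
t = -834635 (t = 8*(-(-19 - 8))/3 - 1*834707 = 8*(-1*(-27))/3 - 834707 = (8/3)*27 - 834707 = 72 - 834707 = -834635)
(-2172411 + 1374058)/(1691722 - 1174258) + t = (-2172411 + 1374058)/(1691722 - 1174258) - 834635 = -798353/517464 - 834635 = -431894363993/517464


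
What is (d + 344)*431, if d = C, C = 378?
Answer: 311182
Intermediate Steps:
d = 378
(d + 344)*431 = (378 + 344)*431 = 722*431 = 311182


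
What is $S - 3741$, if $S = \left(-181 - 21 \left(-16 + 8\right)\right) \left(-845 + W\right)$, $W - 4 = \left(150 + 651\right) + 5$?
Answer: $-3286$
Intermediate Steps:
$W = 810$ ($W = 4 + \left(\left(150 + 651\right) + 5\right) = 4 + \left(801 + 5\right) = 4 + 806 = 810$)
$S = 455$ ($S = \left(-181 - 21 \left(-16 + 8\right)\right) \left(-845 + 810\right) = \left(-181 - -168\right) \left(-35\right) = \left(-181 + 168\right) \left(-35\right) = \left(-13\right) \left(-35\right) = 455$)
$S - 3741 = 455 - 3741 = -3286$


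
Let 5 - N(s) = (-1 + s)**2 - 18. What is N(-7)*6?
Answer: -246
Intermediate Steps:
N(s) = 23 - (-1 + s)**2 (N(s) = 5 - ((-1 + s)**2 - 18) = 5 - (-18 + (-1 + s)**2) = 5 + (18 - (-1 + s)**2) = 23 - (-1 + s)**2)
N(-7)*6 = (23 - (-1 - 7)**2)*6 = (23 - 1*(-8)**2)*6 = (23 - 1*64)*6 = (23 - 64)*6 = -41*6 = -246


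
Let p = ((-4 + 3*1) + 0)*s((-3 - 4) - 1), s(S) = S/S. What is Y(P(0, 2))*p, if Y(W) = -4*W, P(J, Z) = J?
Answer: 0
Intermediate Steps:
s(S) = 1
p = -1 (p = ((-4 + 3*1) + 0)*1 = ((-4 + 3) + 0)*1 = (-1 + 0)*1 = -1*1 = -1)
Y(P(0, 2))*p = -4*0*(-1) = 0*(-1) = 0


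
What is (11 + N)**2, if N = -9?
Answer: 4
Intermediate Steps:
(11 + N)**2 = (11 - 9)**2 = 2**2 = 4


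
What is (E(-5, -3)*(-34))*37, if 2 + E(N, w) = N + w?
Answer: 12580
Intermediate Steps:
E(N, w) = -2 + N + w (E(N, w) = -2 + (N + w) = -2 + N + w)
(E(-5, -3)*(-34))*37 = ((-2 - 5 - 3)*(-34))*37 = -10*(-34)*37 = 340*37 = 12580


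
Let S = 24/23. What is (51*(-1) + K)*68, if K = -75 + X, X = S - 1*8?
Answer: -207944/23 ≈ -9041.0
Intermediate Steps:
S = 24/23 (S = 24*(1/23) = 24/23 ≈ 1.0435)
X = -160/23 (X = 24/23 - 1*8 = 24/23 - 8 = -160/23 ≈ -6.9565)
K = -1885/23 (K = -75 - 160/23 = -1885/23 ≈ -81.957)
(51*(-1) + K)*68 = (51*(-1) - 1885/23)*68 = (-51 - 1885/23)*68 = -3058/23*68 = -207944/23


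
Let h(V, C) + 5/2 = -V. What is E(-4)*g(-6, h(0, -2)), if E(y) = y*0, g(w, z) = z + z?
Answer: 0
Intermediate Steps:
h(V, C) = -5/2 - V
g(w, z) = 2*z
E(y) = 0
E(-4)*g(-6, h(0, -2)) = 0*(2*(-5/2 - 1*0)) = 0*(2*(-5/2 + 0)) = 0*(2*(-5/2)) = 0*(-5) = 0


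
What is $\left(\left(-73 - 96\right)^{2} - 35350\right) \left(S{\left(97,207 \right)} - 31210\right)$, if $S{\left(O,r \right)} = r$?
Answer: $210479367$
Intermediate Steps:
$\left(\left(-73 - 96\right)^{2} - 35350\right) \left(S{\left(97,207 \right)} - 31210\right) = \left(\left(-73 - 96\right)^{2} - 35350\right) \left(207 - 31210\right) = \left(\left(-169\right)^{2} - 35350\right) \left(-31003\right) = \left(28561 - 35350\right) \left(-31003\right) = \left(-6789\right) \left(-31003\right) = 210479367$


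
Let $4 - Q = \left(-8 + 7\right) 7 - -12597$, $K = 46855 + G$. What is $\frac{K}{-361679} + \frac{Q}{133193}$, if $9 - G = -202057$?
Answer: $- \frac{37706626647}{48173111047} \approx -0.78273$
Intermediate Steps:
$G = 202066$ ($G = 9 - -202057 = 9 + 202057 = 202066$)
$K = 248921$ ($K = 46855 + 202066 = 248921$)
$Q = -12586$ ($Q = 4 - \left(\left(-8 + 7\right) 7 - -12597\right) = 4 - \left(\left(-1\right) 7 + 12597\right) = 4 - \left(-7 + 12597\right) = 4 - 12590 = -12586$)
$\frac{K}{-361679} + \frac{Q}{133193} = \frac{248921}{-361679} - \frac{12586}{133193} = 248921 \left(- \frac{1}{361679}\right) - \frac{12586}{133193} = - \frac{248921}{361679} - \frac{12586}{133193} = - \frac{37706626647}{48173111047}$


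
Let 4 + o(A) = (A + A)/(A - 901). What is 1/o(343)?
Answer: -279/1459 ≈ -0.19123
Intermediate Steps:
o(A) = -4 + 2*A/(-901 + A) (o(A) = -4 + (A + A)/(A - 901) = -4 + (2*A)/(-901 + A) = -4 + 2*A/(-901 + A))
1/o(343) = 1/(2*(1802 - 1*343)/(-901 + 343)) = 1/(2*(1802 - 343)/(-558)) = 1/(2*(-1/558)*1459) = 1/(-1459/279) = -279/1459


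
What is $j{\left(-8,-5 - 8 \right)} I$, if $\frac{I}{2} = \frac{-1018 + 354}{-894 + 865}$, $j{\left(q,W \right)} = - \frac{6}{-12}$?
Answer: $\frac{664}{29} \approx 22.897$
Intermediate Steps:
$j{\left(q,W \right)} = \frac{1}{2}$ ($j{\left(q,W \right)} = \left(-6\right) \left(- \frac{1}{12}\right) = \frac{1}{2}$)
$I = \frac{1328}{29}$ ($I = 2 \frac{-1018 + 354}{-894 + 865} = 2 \left(- \frac{664}{-29}\right) = 2 \left(\left(-664\right) \left(- \frac{1}{29}\right)\right) = 2 \cdot \frac{664}{29} = \frac{1328}{29} \approx 45.793$)
$j{\left(-8,-5 - 8 \right)} I = \frac{1}{2} \cdot \frac{1328}{29} = \frac{664}{29}$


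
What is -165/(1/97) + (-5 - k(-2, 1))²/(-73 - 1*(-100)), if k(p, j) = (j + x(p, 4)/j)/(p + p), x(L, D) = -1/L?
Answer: -27655271/1728 ≈ -16004.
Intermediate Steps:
k(p, j) = (j - 1/(j*p))/(2*p) (k(p, j) = (j + (-1/p)/j)/(p + p) = (j - 1/(j*p))/((2*p)) = (j - 1/(j*p))*(1/(2*p)) = (j - 1/(j*p))/(2*p))
-165/(1/97) + (-5 - k(-2, 1))²/(-73 - 1*(-100)) = -165/(1/97) + (-5 - (-1 - 2*1²)/(2*1*(-2)²))²/(-73 - 1*(-100)) = -165/1/97 + (-5 - (-1 - 2*1)/(2*4))²/(-73 + 100) = -165*97 + (-5 - (-1 - 2)/(2*4))²/27 = -16005 + (-5 - (-3)/(2*4))²*(1/27) = -16005 + (-5 - 1*(-3/8))²*(1/27) = -16005 + (-5 + 3/8)²*(1/27) = -16005 + (-37/8)²*(1/27) = -16005 + (1369/64)*(1/27) = -16005 + 1369/1728 = -27655271/1728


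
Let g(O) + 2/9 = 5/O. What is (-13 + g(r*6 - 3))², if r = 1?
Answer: 10816/81 ≈ 133.53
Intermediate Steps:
g(O) = -2/9 + 5/O
(-13 + g(r*6 - 3))² = (-13 + (-2/9 + 5/(1*6 - 3)))² = (-13 + (-2/9 + 5/(6 - 3)))² = (-13 + (-2/9 + 5/3))² = (-13 + 13/9)² = (-104/9)² = 10816/81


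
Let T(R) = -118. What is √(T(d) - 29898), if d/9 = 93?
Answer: 8*I*√469 ≈ 173.25*I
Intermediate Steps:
d = 837 (d = 9*93 = 837)
√(T(d) - 29898) = √(-118 - 29898) = √(-30016) = 8*I*√469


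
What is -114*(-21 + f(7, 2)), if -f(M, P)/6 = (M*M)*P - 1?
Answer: 68742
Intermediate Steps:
f(M, P) = 6 - 6*P*M² (f(M, P) = -6*((M*M)*P - 1) = -6*(M²*P - 1) = -6*(P*M² - 1) = -6*(-1 + P*M²) = 6 - 6*P*M²)
-114*(-21 + f(7, 2)) = -114*(-21 + (6 - 6*2*7²)) = -114*(-21 + (6 - 6*2*49)) = -114*(-21 + (6 - 588)) = -114*(-21 - 582) = -114*(-603) = 68742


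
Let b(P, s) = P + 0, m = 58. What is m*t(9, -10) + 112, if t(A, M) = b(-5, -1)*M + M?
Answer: 2432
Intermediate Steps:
b(P, s) = P
t(A, M) = -4*M (t(A, M) = -5*M + M = -4*M)
m*t(9, -10) + 112 = 58*(-4*(-10)) + 112 = 58*40 + 112 = 2320 + 112 = 2432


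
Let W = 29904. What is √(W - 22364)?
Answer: 2*√1885 ≈ 86.833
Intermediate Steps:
√(W - 22364) = √(29904 - 22364) = √7540 = 2*√1885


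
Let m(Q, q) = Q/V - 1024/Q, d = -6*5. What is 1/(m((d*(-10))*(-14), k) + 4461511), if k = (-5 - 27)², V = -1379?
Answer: 103425/461432115391 ≈ 2.2414e-7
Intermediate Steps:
d = -30
k = 1024 (k = (-32)² = 1024)
m(Q, q) = -1024/Q - Q/1379 (m(Q, q) = Q/(-1379) - 1024/Q = Q*(-1/1379) - 1024/Q = -Q/1379 - 1024/Q = -1024/Q - Q/1379)
1/(m((d*(-10))*(-14), k) + 4461511) = 1/((-1024/(-30*(-10)*(-14)) - (-30*(-10))*(-14)/1379) + 4461511) = 1/((-1024/(300*(-14)) - 300*(-14)/1379) + 4461511) = 1/((-1024/(-4200) - 1/1379*(-4200)) + 4461511) = 1/((-1024*(-1/4200) + 600/197) + 4461511) = 1/((128/525 + 600/197) + 4461511) = 1/(340216/103425 + 4461511) = 1/(461432115391/103425) = 103425/461432115391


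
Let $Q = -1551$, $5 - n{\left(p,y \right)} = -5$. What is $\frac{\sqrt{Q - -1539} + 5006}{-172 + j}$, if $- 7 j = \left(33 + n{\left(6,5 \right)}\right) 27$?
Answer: $- \frac{35042}{2365} - \frac{14 i \sqrt{3}}{2365} \approx -14.817 - 0.010253 i$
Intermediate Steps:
$n{\left(p,y \right)} = 10$ ($n{\left(p,y \right)} = 5 - -5 = 5 + 5 = 10$)
$j = - \frac{1161}{7}$ ($j = - \frac{\left(33 + 10\right) 27}{7} = - \frac{43 \cdot 27}{7} = \left(- \frac{1}{7}\right) 1161 = - \frac{1161}{7} \approx -165.86$)
$\frac{\sqrt{Q - -1539} + 5006}{-172 + j} = \frac{\sqrt{-1551 - -1539} + 5006}{-172 - \frac{1161}{7}} = \frac{\sqrt{-1551 + 1539} + 5006}{- \frac{2365}{7}} = \left(\sqrt{-12} + 5006\right) \left(- \frac{7}{2365}\right) = \left(2 i \sqrt{3} + 5006\right) \left(- \frac{7}{2365}\right) = \left(5006 + 2 i \sqrt{3}\right) \left(- \frac{7}{2365}\right) = - \frac{35042}{2365} - \frac{14 i \sqrt{3}}{2365}$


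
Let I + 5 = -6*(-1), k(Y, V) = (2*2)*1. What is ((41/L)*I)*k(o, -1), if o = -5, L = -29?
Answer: -164/29 ≈ -5.6552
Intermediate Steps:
k(Y, V) = 4 (k(Y, V) = 4*1 = 4)
I = 1 (I = -5 - 6*(-1) = -5 + 6 = 1)
((41/L)*I)*k(o, -1) = ((41/(-29))*1)*4 = ((41*(-1/29))*1)*4 = -41/29*1*4 = -41/29*4 = -164/29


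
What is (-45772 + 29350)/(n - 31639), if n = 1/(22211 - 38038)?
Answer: 43318499/83458409 ≈ 0.51904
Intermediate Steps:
n = -1/15827 (n = 1/(-15827) = -1/15827 ≈ -6.3183e-5)
(-45772 + 29350)/(n - 31639) = (-45772 + 29350)/(-1/15827 - 31639) = -16422/(-500750454/15827) = -16422*(-15827/500750454) = 43318499/83458409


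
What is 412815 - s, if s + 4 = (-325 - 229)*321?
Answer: 590653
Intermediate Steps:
s = -177838 (s = -4 + (-325 - 229)*321 = -4 - 554*321 = -4 - 177834 = -177838)
412815 - s = 412815 - 1*(-177838) = 412815 + 177838 = 590653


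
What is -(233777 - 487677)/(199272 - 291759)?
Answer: -253900/92487 ≈ -2.7453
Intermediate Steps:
-(233777 - 487677)/(199272 - 291759) = -(-253900)/(-92487) = -(-253900)*(-1)/92487 = -1*253900/92487 = -253900/92487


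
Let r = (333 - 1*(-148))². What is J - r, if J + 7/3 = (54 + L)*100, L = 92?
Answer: -650290/3 ≈ -2.1676e+5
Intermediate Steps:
J = 43793/3 (J = -7/3 + (54 + 92)*100 = -7/3 + 146*100 = -7/3 + 14600 = 43793/3 ≈ 14598.)
r = 231361 (r = (333 + 148)² = 481² = 231361)
J - r = 43793/3 - 1*231361 = 43793/3 - 231361 = -650290/3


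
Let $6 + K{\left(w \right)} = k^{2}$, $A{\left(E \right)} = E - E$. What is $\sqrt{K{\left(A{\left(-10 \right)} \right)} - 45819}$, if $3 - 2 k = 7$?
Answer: $i \sqrt{45821} \approx 214.06 i$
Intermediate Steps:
$k = -2$ ($k = \frac{3}{2} - \frac{7}{2} = -2$)
$A{\left(E \right)} = 0$
$K{\left(w \right)} = -2$ ($K{\left(w \right)} = -6 + \left(-2\right)^{2} = -6 + 4 = -2$)
$\sqrt{K{\left(A{\left(-10 \right)} \right)} - 45819} = \sqrt{-2 - 45819} = \sqrt{-45821} = i \sqrt{45821}$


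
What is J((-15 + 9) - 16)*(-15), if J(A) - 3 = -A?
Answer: -375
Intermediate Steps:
J(A) = 3 - A
J((-15 + 9) - 16)*(-15) = (3 - ((-15 + 9) - 16))*(-15) = (3 - (-6 - 16))*(-15) = (3 - 1*(-22))*(-15) = (3 + 22)*(-15) = 25*(-15) = -375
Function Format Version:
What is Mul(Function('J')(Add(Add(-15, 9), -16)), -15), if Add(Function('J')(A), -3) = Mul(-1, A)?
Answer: -375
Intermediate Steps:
Function('J')(A) = Add(3, Mul(-1, A))
Mul(Function('J')(Add(Add(-15, 9), -16)), -15) = Mul(Add(3, Mul(-1, Add(Add(-15, 9), -16))), -15) = Mul(Add(3, Mul(-1, Add(-6, -16))), -15) = Mul(Add(3, Mul(-1, -22)), -15) = Mul(Add(3, 22), -15) = Mul(25, -15) = -375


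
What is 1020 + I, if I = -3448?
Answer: -2428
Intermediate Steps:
1020 + I = 1020 - 3448 = -2428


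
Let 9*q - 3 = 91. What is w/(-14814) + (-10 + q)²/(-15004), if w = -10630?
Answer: 179425793/250052913 ≈ 0.71755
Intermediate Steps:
q = 94/9 (q = ⅓ + (⅑)*91 = ⅓ + 91/9 = 94/9 ≈ 10.444)
w/(-14814) + (-10 + q)²/(-15004) = -10630/(-14814) + (-10 + 94/9)²/(-15004) = -10630*(-1/14814) + (4/9)²*(-1/15004) = 5315/7407 + (16/81)*(-1/15004) = 5315/7407 - 4/303831 = 179425793/250052913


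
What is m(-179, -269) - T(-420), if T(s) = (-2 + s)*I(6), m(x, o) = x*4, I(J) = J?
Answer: 1816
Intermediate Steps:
m(x, o) = 4*x
T(s) = -12 + 6*s (T(s) = (-2 + s)*6 = -12 + 6*s)
m(-179, -269) - T(-420) = 4*(-179) - (-12 + 6*(-420)) = -716 - (-12 - 2520) = -716 - 1*(-2532) = -716 + 2532 = 1816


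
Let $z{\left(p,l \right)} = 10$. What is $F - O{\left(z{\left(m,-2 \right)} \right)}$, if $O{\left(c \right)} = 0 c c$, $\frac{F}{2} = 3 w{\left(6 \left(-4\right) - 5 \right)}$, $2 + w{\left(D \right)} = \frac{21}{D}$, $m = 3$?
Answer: $- \frac{474}{29} \approx -16.345$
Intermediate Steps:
$w{\left(D \right)} = -2 + \frac{21}{D}$
$F = - \frac{474}{29}$ ($F = 2 \cdot 3 \left(-2 + \frac{21}{6 \left(-4\right) - 5}\right) = 2 \cdot 3 \left(-2 + \frac{21}{-24 - 5}\right) = 2 \cdot 3 \left(-2 + \frac{21}{-29}\right) = 2 \cdot 3 \left(-2 + 21 \left(- \frac{1}{29}\right)\right) = 2 \cdot 3 \left(-2 - \frac{21}{29}\right) = 2 \cdot 3 \left(- \frac{79}{29}\right) = 2 \left(- \frac{237}{29}\right) = - \frac{474}{29} \approx -16.345$)
$O{\left(c \right)} = 0$ ($O{\left(c \right)} = 0 c = 0$)
$F - O{\left(z{\left(m,-2 \right)} \right)} = - \frac{474}{29} - 0 = - \frac{474}{29} + 0 = - \frac{474}{29}$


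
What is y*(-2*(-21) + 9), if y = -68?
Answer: -3468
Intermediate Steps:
y*(-2*(-21) + 9) = -68*(-2*(-21) + 9) = -68*(42 + 9) = -68*51 = -3468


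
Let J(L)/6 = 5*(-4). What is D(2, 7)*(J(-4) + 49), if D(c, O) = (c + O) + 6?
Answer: -1065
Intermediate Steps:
J(L) = -120 (J(L) = 6*(5*(-4)) = 6*(-20) = -120)
D(c, O) = 6 + O + c (D(c, O) = (O + c) + 6 = 6 + O + c)
D(2, 7)*(J(-4) + 49) = (6 + 7 + 2)*(-120 + 49) = 15*(-71) = -1065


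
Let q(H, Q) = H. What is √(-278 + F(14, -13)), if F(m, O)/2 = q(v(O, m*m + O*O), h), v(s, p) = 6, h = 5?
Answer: I*√266 ≈ 16.31*I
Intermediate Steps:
F(m, O) = 12 (F(m, O) = 2*6 = 12)
√(-278 + F(14, -13)) = √(-278 + 12) = √(-266) = I*√266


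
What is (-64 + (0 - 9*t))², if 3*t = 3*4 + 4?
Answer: 12544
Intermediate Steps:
t = 16/3 (t = (3*4 + 4)/3 = (12 + 4)/3 = (⅓)*16 = 16/3 ≈ 5.3333)
(-64 + (0 - 9*t))² = (-64 + (0 - 9*16/3))² = (-64 + (0 - 48))² = (-64 - 48)² = (-112)² = 12544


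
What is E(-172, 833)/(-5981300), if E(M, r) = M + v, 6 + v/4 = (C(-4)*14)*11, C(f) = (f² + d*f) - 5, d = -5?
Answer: -189/59813 ≈ -0.0031598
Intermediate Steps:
C(f) = -5 + f² - 5*f (C(f) = (f² - 5*f) - 5 = -5 + f² - 5*f)
v = 19072 (v = -24 + 4*(((-5 + (-4)² - 5*(-4))*14)*11) = -24 + 4*(((-5 + 16 + 20)*14)*11) = -24 + 4*((31*14)*11) = -24 + 4*(434*11) = -24 + 4*4774 = -24 + 19096 = 19072)
E(M, r) = 19072 + M (E(M, r) = M + 19072 = 19072 + M)
E(-172, 833)/(-5981300) = (19072 - 172)/(-5981300) = 18900*(-1/5981300) = -189/59813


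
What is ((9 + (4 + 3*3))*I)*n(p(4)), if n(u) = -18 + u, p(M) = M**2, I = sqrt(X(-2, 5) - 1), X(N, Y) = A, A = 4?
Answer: -44*sqrt(3) ≈ -76.210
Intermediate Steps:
X(N, Y) = 4
I = sqrt(3) (I = sqrt(4 - 1) = sqrt(3) ≈ 1.7320)
((9 + (4 + 3*3))*I)*n(p(4)) = ((9 + (4 + 3*3))*sqrt(3))*(-18 + 4**2) = ((9 + (4 + 9))*sqrt(3))*(-18 + 16) = ((9 + 13)*sqrt(3))*(-2) = (22*sqrt(3))*(-2) = -44*sqrt(3)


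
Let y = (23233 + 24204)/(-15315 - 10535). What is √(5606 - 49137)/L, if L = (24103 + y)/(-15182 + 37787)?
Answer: 584339250*I*√43531/623015113 ≈ 195.69*I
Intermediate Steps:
y = -47437/25850 (y = 47437/(-25850) = 47437*(-1/25850) = -47437/25850 ≈ -1.8351)
L = 623015113/584339250 (L = (24103 - 47437/25850)/(-15182 + 37787) = (623015113/25850)/22605 = (623015113/25850)*(1/22605) = 623015113/584339250 ≈ 1.0662)
√(5606 - 49137)/L = √(5606 - 49137)/(623015113/584339250) = √(-43531)*(584339250/623015113) = (I*√43531)*(584339250/623015113) = 584339250*I*√43531/623015113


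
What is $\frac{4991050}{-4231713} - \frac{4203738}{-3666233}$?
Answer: $- \frac{509339471456}{15514445847129} \approx -0.03283$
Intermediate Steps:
$\frac{4991050}{-4231713} - \frac{4203738}{-3666233} = 4991050 \left(- \frac{1}{4231713}\right) - - \frac{4203738}{3666233} = - \frac{4991050}{4231713} + \frac{4203738}{3666233} = - \frac{509339471456}{15514445847129}$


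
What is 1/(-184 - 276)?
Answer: -1/460 ≈ -0.0021739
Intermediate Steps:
1/(-184 - 276) = 1/(-460) = -1/460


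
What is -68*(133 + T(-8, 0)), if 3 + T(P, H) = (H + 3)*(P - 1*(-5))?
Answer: -8228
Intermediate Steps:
T(P, H) = -3 + (3 + H)*(5 + P) (T(P, H) = -3 + (H + 3)*(P - 1*(-5)) = -3 + (3 + H)*(P + 5) = -3 + (3 + H)*(5 + P))
-68*(133 + T(-8, 0)) = -68*(133 + (12 + 3*(-8) + 5*0 + 0*(-8))) = -68*(133 + (12 - 24 + 0 + 0)) = -68*(133 - 12) = -68*121 = -8228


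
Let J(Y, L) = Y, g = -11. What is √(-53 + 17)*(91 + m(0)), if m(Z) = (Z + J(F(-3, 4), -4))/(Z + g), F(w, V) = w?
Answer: 6024*I/11 ≈ 547.64*I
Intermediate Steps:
m(Z) = (-3 + Z)/(-11 + Z) (m(Z) = (Z - 3)/(Z - 11) = (-3 + Z)/(-11 + Z))
√(-53 + 17)*(91 + m(0)) = √(-53 + 17)*(91 + (-3 + 0)/(-11 + 0)) = √(-36)*(91 - 3/(-11)) = (6*I)*(91 - 1/11*(-3)) = (6*I)*(91 + 3/11) = (6*I)*(1004/11) = 6024*I/11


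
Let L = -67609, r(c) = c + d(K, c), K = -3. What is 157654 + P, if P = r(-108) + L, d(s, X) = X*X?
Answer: 101601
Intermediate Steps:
d(s, X) = X²
r(c) = c + c²
P = -56053 (P = -108*(1 - 108) - 67609 = -108*(-107) - 67609 = 11556 - 67609 = -56053)
157654 + P = 157654 - 56053 = 101601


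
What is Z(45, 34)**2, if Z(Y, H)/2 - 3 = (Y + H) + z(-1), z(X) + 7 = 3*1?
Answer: 24336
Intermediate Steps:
z(X) = -4 (z(X) = -7 + 3*1 = -7 + 3 = -4)
Z(Y, H) = -2 + 2*H + 2*Y (Z(Y, H) = 6 + 2*((Y + H) - 4) = 6 + 2*((H + Y) - 4) = 6 + 2*(-4 + H + Y) = 6 + (-8 + 2*H + 2*Y) = -2 + 2*H + 2*Y)
Z(45, 34)**2 = (-2 + 2*34 + 2*45)**2 = (-2 + 68 + 90)**2 = 156**2 = 24336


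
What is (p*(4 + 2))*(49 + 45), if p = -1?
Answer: -564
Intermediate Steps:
(p*(4 + 2))*(49 + 45) = (-(4 + 2))*(49 + 45) = -1*6*94 = -6*94 = -564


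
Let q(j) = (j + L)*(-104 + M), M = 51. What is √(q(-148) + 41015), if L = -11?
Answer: √49442 ≈ 222.36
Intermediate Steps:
q(j) = 583 - 53*j (q(j) = (j - 11)*(-104 + 51) = (-11 + j)*(-53) = 583 - 53*j)
√(q(-148) + 41015) = √((583 - 53*(-148)) + 41015) = √((583 + 7844) + 41015) = √(8427 + 41015) = √49442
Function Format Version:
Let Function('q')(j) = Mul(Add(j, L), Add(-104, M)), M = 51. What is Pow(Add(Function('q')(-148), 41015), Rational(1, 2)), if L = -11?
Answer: Pow(49442, Rational(1, 2)) ≈ 222.36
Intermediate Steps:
Function('q')(j) = Add(583, Mul(-53, j)) (Function('q')(j) = Mul(Add(j, -11), Add(-104, 51)) = Mul(Add(-11, j), -53) = Add(583, Mul(-53, j)))
Pow(Add(Function('q')(-148), 41015), Rational(1, 2)) = Pow(Add(Add(583, Mul(-53, -148)), 41015), Rational(1, 2)) = Pow(Add(Add(583, 7844), 41015), Rational(1, 2)) = Pow(Add(8427, 41015), Rational(1, 2)) = Pow(49442, Rational(1, 2))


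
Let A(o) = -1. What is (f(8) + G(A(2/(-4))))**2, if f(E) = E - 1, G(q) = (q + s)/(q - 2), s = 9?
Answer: 169/9 ≈ 18.778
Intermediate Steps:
G(q) = (9 + q)/(-2 + q) (G(q) = (q + 9)/(q - 2) = (9 + q)/(-2 + q))
f(E) = -1 + E
(f(8) + G(A(2/(-4))))**2 = ((-1 + 8) + (9 - 1)/(-2 - 1))**2 = (7 + 8/(-3))**2 = (7 - 1/3*8)**2 = (7 - 8/3)**2 = (13/3)**2 = 169/9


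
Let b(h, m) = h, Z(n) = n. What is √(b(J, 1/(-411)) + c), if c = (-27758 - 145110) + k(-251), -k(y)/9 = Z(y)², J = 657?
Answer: 2*I*√184805 ≈ 859.78*I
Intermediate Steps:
k(y) = -9*y²
c = -739877 (c = (-27758 - 145110) - 9*(-251)² = -172868 - 9*63001 = -172868 - 567009 = -739877)
√(b(J, 1/(-411)) + c) = √(657 - 739877) = √(-739220) = 2*I*√184805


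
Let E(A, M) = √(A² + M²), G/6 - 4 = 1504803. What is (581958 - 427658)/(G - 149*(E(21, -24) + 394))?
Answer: 1384091984800/80463317280079 + 68972100*√113/80463317280079 ≈ 0.017211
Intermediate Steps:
G = 9028842 (G = 24 + 6*1504803 = 24 + 9028818 = 9028842)
(581958 - 427658)/(G - 149*(E(21, -24) + 394)) = (581958 - 427658)/(9028842 - 149*(√(21² + (-24)²) + 394)) = 154300/(9028842 - 149*(√(441 + 576) + 394)) = 154300/(9028842 - 149*(√1017 + 394)) = 154300/(9028842 - 149*(3*√113 + 394)) = 154300/(9028842 - 149*(394 + 3*√113)) = 154300/(9028842 + (-58706 - 447*√113)) = 154300/(8970136 - 447*√113)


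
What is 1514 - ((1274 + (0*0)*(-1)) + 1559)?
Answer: -1319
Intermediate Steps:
1514 - ((1274 + (0*0)*(-1)) + 1559) = 1514 - ((1274 + 0*(-1)) + 1559) = 1514 - ((1274 + 0) + 1559) = 1514 - (1274 + 1559) = 1514 - 1*2833 = 1514 - 2833 = -1319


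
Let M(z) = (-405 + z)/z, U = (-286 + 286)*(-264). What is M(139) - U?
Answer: -266/139 ≈ -1.9137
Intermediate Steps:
U = 0 (U = 0*(-264) = 0)
M(z) = (-405 + z)/z
M(139) - U = (-405 + 139)/139 - 1*0 = (1/139)*(-266) + 0 = -266/139 + 0 = -266/139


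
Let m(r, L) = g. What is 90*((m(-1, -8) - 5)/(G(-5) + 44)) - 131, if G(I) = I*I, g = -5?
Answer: -3313/23 ≈ -144.04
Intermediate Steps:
G(I) = I**2
m(r, L) = -5
90*((m(-1, -8) - 5)/(G(-5) + 44)) - 131 = 90*((-5 - 5)/((-5)**2 + 44)) - 131 = 90*(-10/(25 + 44)) - 131 = 90*(-10/69) - 131 = -300/23 - 131 = -3313/23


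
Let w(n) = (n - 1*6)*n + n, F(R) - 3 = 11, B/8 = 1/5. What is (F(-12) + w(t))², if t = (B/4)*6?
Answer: 37636/625 ≈ 60.218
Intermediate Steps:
B = 8/5 (B = 8*(1/5) = 8*(1*(⅕)) = 8*(⅕) = 8/5 ≈ 1.6000)
F(R) = 14 (F(R) = 3 + 11 = 14)
t = 12/5 (t = ((8/5)/4)*6 = ((8/5)*(¼))*6 = (⅖)*6 = 12/5 ≈ 2.4000)
w(n) = n + n*(-6 + n) (w(n) = (n - 6)*n + n = (-6 + n)*n + n = n*(-6 + n) + n = n + n*(-6 + n))
(F(-12) + w(t))² = (14 + 12*(-5 + 12/5)/5)² = (14 + (12/5)*(-13/5))² = (14 - 156/25)² = (194/25)² = 37636/625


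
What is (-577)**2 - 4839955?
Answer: -4507026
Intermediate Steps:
(-577)**2 - 4839955 = 332929 - 4839955 = -4507026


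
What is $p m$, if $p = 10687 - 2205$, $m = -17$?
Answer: $-144194$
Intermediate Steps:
$p = 8482$
$p m = 8482 \left(-17\right) = -144194$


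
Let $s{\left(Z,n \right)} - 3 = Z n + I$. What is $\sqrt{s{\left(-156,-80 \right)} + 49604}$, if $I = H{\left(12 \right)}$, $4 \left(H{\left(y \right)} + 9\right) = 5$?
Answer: $\frac{\sqrt{248317}}{2} \approx 249.16$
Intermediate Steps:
$H{\left(y \right)} = - \frac{31}{4}$ ($H{\left(y \right)} = -9 + \frac{1}{4} \cdot 5 = -9 + \frac{5}{4} = - \frac{31}{4}$)
$I = - \frac{31}{4} \approx -7.75$
$s{\left(Z,n \right)} = - \frac{19}{4} + Z n$ ($s{\left(Z,n \right)} = 3 + \left(Z n - \frac{31}{4}\right) = 3 + \left(- \frac{31}{4} + Z n\right) = - \frac{19}{4} + Z n$)
$\sqrt{s{\left(-156,-80 \right)} + 49604} = \sqrt{\left(- \frac{19}{4} - -12480\right) + 49604} = \sqrt{\left(- \frac{19}{4} + 12480\right) + 49604} = \sqrt{\frac{49901}{4} + 49604} = \sqrt{\frac{248317}{4}} = \frac{\sqrt{248317}}{2}$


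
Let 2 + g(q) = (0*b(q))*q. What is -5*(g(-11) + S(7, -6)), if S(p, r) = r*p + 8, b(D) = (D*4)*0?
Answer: 180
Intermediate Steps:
b(D) = 0 (b(D) = (4*D)*0 = 0)
g(q) = -2 (g(q) = -2 + (0*0)*q = -2 + 0*q = -2 + 0 = -2)
S(p, r) = 8 + p*r (S(p, r) = p*r + 8 = 8 + p*r)
-5*(g(-11) + S(7, -6)) = -5*(-2 + (8 + 7*(-6))) = -5*(-2 + (8 - 42)) = -5*(-2 - 34) = -5*(-36) = 180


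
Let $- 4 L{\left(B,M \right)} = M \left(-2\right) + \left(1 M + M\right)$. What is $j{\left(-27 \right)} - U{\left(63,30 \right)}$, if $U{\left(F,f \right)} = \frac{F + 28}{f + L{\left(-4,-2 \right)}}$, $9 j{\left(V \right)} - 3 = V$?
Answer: $- \frac{57}{10} \approx -5.7$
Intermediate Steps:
$L{\left(B,M \right)} = 0$ ($L{\left(B,M \right)} = - \frac{M \left(-2\right) + \left(1 M + M\right)}{4} = - \frac{- 2 M + \left(M + M\right)}{4} = - \frac{- 2 M + 2 M}{4} = \left(- \frac{1}{4}\right) 0 = 0$)
$j{\left(V \right)} = \frac{1}{3} + \frac{V}{9}$
$U{\left(F,f \right)} = \frac{28 + F}{f}$ ($U{\left(F,f \right)} = \frac{F + 28}{f + 0} = \frac{28 + F}{f}$)
$j{\left(-27 \right)} - U{\left(63,30 \right)} = \left(\frac{1}{3} + \frac{1}{9} \left(-27\right)\right) - \frac{28 + 63}{30} = \left(\frac{1}{3} - 3\right) - \frac{1}{30} \cdot 91 = - \frac{8}{3} - \frac{91}{30} = - \frac{57}{10}$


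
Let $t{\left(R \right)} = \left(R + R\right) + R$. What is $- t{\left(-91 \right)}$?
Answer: $273$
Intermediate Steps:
$t{\left(R \right)} = 3 R$ ($t{\left(R \right)} = 2 R + R = 3 R$)
$- t{\left(-91 \right)} = - 3 \left(-91\right) = \left(-1\right) \left(-273\right) = 273$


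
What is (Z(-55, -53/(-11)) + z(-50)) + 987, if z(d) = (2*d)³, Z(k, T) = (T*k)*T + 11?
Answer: -11003067/11 ≈ -1.0003e+6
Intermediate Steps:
Z(k, T) = 11 + k*T² (Z(k, T) = k*T² + 11 = 11 + k*T²)
z(d) = 8*d³
(Z(-55, -53/(-11)) + z(-50)) + 987 = ((11 - 55*(-53/(-11))²) + 8*(-50)³) + 987 = ((11 - 55*(-53*(-1/11))²) + 8*(-125000)) + 987 = ((11 - 55*(53/11)²) - 1000000) + 987 = ((11 - 55*2809/121) - 1000000) + 987 = ((11 - 14045/11) - 1000000) + 987 = (-13924/11 - 1000000) + 987 = -11013924/11 + 987 = -11003067/11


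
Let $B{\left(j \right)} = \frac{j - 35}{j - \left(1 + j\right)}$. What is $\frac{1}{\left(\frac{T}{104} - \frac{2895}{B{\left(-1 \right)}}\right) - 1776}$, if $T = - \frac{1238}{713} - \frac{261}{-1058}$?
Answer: $- \frac{10232976}{18996813767} \approx -0.00053867$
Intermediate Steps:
$B{\left(j \right)} = 35 - j$ ($B{\left(j \right)} = \frac{-35 + j}{-1} = \left(-35 + j\right) \left(-1\right) = 35 - j$)
$T = - \frac{48857}{32798}$ ($T = \left(-1238\right) \frac{1}{713} - - \frac{261}{1058} = - \frac{1238}{713} + \frac{261}{1058} = - \frac{48857}{32798} \approx -1.4896$)
$\frac{1}{\left(\frac{T}{104} - \frac{2895}{B{\left(-1 \right)}}\right) - 1776} = \frac{1}{\left(- \frac{48857}{32798 \cdot 104} - \frac{2895}{35 - -1}\right) - 1776} = \frac{1}{\left(\left(- \frac{48857}{32798}\right) \frac{1}{104} - \frac{2895}{35 + 1}\right) - 1776} = \frac{1}{\left(- \frac{48857}{3410992} - \frac{2895}{36}\right) - 1776} = \frac{1}{\left(- \frac{48857}{3410992} - \frac{965}{12}\right) - 1776} = \frac{1}{- \frac{823048391}{10232976} - 1776} = \frac{1}{- \frac{18996813767}{10232976}} = - \frac{10232976}{18996813767}$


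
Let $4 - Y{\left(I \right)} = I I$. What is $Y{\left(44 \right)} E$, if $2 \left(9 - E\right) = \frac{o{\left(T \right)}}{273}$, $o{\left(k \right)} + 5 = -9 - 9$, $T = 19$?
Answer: $- \frac{227102}{13} \approx -17469.0$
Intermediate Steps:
$o{\left(k \right)} = -23$ ($o{\left(k \right)} = -5 - 18 = -23$)
$Y{\left(I \right)} = 4 - I^{2}$ ($Y{\left(I \right)} = 4 - I I = 4 - I^{2}$)
$E = \frac{4937}{546}$ ($E = 9 - \frac{\left(-23\right) \frac{1}{273}}{2} = 9 - - \frac{23}{546} = 9 + \frac{23}{546} = \frac{4937}{546} \approx 9.0421$)
$Y{\left(44 \right)} E = \left(4 - 44^{2}\right) \frac{4937}{546} = \left(4 - 1936\right) \frac{4937}{546} = \left(-1932\right) \frac{4937}{546} = - \frac{227102}{13}$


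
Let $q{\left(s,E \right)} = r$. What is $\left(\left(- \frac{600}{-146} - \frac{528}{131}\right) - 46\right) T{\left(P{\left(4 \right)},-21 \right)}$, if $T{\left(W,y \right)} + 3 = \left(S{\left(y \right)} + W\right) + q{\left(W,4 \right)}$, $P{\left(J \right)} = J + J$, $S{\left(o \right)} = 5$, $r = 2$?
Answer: $- \frac{5269704}{9563} \approx -551.05$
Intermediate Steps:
$q{\left(s,E \right)} = 2$
$P{\left(J \right)} = 2 J$
$T{\left(W,y \right)} = 4 + W$ ($T{\left(W,y \right)} = -3 + \left(\left(5 + W\right) + 2\right) = -3 + \left(7 + W\right) = 4 + W$)
$\left(\left(- \frac{600}{-146} - \frac{528}{131}\right) - 46\right) T{\left(P{\left(4 \right)},-21 \right)} = \left(\left(- \frac{600}{-146} - \frac{528}{131}\right) - 46\right) \left(4 + 2 \cdot 4\right) = \left(\left(\left(-600\right) \left(- \frac{1}{146}\right) - \frac{528}{131}\right) - 46\right) \left(4 + 8\right) = \left(\left(\frac{300}{73} - \frac{528}{131}\right) - 46\right) 12 = \left(\frac{756}{9563} - 46\right) 12 = \left(- \frac{439142}{9563}\right) 12 = - \frac{5269704}{9563}$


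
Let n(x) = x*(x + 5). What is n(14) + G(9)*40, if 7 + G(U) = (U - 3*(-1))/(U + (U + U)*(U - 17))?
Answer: -158/9 ≈ -17.556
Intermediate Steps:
n(x) = x*(5 + x)
G(U) = -7 + (3 + U)/(U + 2*U*(-17 + U)) (G(U) = -7 + (U - 3*(-1))/(U + (U + U)*(U - 17)) = -7 + (U + 3)/(U + (2*U)*(-17 + U)) = -7 + (3 + U)/(U + 2*U*(-17 + U)))
n(14) + G(9)*40 = 14*(5 + 14) + ((3 - 14*9**2 + 232*9)/(9*(-33 + 2*9)))*40 = 14*19 + ((3 - 14*81 + 2088)/(9*(-33 + 18)))*40 = 266 + ((1/9)*(3 - 1134 + 2088)/(-15))*40 = 266 + ((1/9)*(-1/15)*957)*40 = 266 - 319/45*40 = 266 - 2552/9 = -158/9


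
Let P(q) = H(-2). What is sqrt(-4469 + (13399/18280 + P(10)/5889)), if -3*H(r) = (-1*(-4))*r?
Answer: I*sqrt(12945373157567430970)/53825460 ≈ 66.845*I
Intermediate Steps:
H(r) = -4*r/3 (H(r) = -(-1*(-4))*r/3 = -4*r/3)
P(q) = 8/3 (P(q) = -4/3*(-2) = 8/3)
sqrt(-4469 + (13399/18280 + P(10)/5889)) = sqrt(-4469 + (13399/18280 + (8/3)/5889)) = sqrt(-4469 + (13399*(1/18280) + (8/3)*(1/5889))) = sqrt(-4469 + (13399/18280 + 8/17667)) = sqrt(-4469 + 236866373/322952760) = sqrt(-1443039018067/322952760) = I*sqrt(12945373157567430970)/53825460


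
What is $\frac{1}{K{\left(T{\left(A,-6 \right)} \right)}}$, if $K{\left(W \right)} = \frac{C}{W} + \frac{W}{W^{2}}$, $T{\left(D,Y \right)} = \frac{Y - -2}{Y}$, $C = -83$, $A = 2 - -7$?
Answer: $- \frac{1}{123} \approx -0.0081301$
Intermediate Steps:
$A = 9$ ($A = 2 + 7 = 9$)
$T{\left(D,Y \right)} = \frac{2 + Y}{Y}$ ($T{\left(D,Y \right)} = \frac{Y + 2}{Y} = \frac{2 + Y}{Y}$)
$K{\left(W \right)} = - \frac{82}{W}$ ($K{\left(W \right)} = - \frac{83}{W} + \frac{W}{W^{2}} = - \frac{83}{W} + \frac{1}{W} = - \frac{82}{W}$)
$\frac{1}{K{\left(T{\left(A,-6 \right)} \right)}} = \frac{1}{\left(-82\right) \frac{1}{\frac{1}{-6} \left(2 - 6\right)}} = \frac{1}{\left(-82\right) \frac{1}{\left(- \frac{1}{6}\right) \left(-4\right)}} = \frac{1}{\left(-82\right) \frac{1}{\frac{2}{3}}} = \frac{1}{\left(-82\right) \frac{3}{2}} = \frac{1}{-123} = - \frac{1}{123}$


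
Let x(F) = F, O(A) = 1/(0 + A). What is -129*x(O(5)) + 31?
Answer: 26/5 ≈ 5.2000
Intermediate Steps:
O(A) = 1/A
-129*x(O(5)) + 31 = -129/5 + 31 = 26/5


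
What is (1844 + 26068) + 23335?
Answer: 51247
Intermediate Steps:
(1844 + 26068) + 23335 = 27912 + 23335 = 51247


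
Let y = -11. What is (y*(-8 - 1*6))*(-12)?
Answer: -1848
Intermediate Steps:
(y*(-8 - 1*6))*(-12) = -11*(-8 - 1*6)*(-12) = -11*(-8 - 6)*(-12) = -11*(-14)*(-12) = 154*(-12) = -1848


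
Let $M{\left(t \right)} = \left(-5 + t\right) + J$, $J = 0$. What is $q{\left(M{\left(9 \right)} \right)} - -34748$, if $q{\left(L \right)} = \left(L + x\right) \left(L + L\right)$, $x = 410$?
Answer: $38060$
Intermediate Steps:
$M{\left(t \right)} = -5 + t$ ($M{\left(t \right)} = \left(-5 + t\right) + 0 = -5 + t$)
$q{\left(L \right)} = 2 L \left(410 + L\right)$ ($q{\left(L \right)} = \left(L + 410\right) \left(L + L\right) = \left(410 + L\right) 2 L = 2 L \left(410 + L\right)$)
$q{\left(M{\left(9 \right)} \right)} - -34748 = 2 \left(-5 + 9\right) \left(410 + \left(-5 + 9\right)\right) - -34748 = 2 \cdot 4 \left(410 + 4\right) + 34748 = 2 \cdot 4 \cdot 414 + 34748 = 3312 + 34748 = 38060$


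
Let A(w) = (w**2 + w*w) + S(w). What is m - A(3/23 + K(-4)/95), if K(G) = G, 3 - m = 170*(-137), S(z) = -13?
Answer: 111268013352/4774225 ≈ 23306.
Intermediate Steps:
m = 23293 (m = 3 - 170*(-137) = 3 - 1*(-23290) = 3 + 23290 = 23293)
A(w) = -13 + 2*w**2 (A(w) = (w**2 + w*w) - 13 = (w**2 + w**2) - 13 = 2*w**2 - 13 = -13 + 2*w**2)
m - A(3/23 + K(-4)/95) = 23293 - (-13 + 2*(3/23 - 4/95)**2) = 23293 - (-13 + 2*(193/2185)**2) = 23293 - (-13 + 2*(37249/4774225)) = 23293 - (-13 + 74498/4774225) = 23293 - 1*(-61990427/4774225) = 23293 + 61990427/4774225 = 111268013352/4774225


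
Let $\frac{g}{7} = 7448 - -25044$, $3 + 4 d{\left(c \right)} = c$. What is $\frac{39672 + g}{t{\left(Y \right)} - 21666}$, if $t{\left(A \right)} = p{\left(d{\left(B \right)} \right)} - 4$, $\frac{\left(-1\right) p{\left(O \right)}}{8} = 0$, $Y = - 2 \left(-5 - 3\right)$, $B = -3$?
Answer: $- \frac{133558}{10835} \approx -12.327$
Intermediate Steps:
$d{\left(c \right)} = - \frac{3}{4} + \frac{c}{4}$
$g = 227444$ ($g = 7 \left(7448 - -25044\right) = 7 \left(7448 + 25044\right) = 7 \cdot 32492 = 227444$)
$Y = 16$ ($Y = \left(-2\right) \left(-8\right) = 16$)
$p{\left(O \right)} = 0$ ($p{\left(O \right)} = \left(-8\right) 0 = 0$)
$t{\left(A \right)} = -4$ ($t{\left(A \right)} = 0 - 4 = -4$)
$\frac{39672 + g}{t{\left(Y \right)} - 21666} = \frac{39672 + 227444}{-4 - 21666} = \frac{267116}{-21670} = 267116 \left(- \frac{1}{21670}\right) = - \frac{133558}{10835}$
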